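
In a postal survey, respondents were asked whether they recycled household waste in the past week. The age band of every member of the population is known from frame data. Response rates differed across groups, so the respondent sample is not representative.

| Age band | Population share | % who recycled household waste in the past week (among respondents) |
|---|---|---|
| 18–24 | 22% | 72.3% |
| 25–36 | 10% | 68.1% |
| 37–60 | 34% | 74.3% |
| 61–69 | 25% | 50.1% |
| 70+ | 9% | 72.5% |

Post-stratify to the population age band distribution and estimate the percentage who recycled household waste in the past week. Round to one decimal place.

67.0%

Reweight to the known age band distribution:
  18–24: 0.22 × 72.3 = 15.906
  25–36: 0.1 × 68.1 = 6.81
  37–60: 0.34 × 74.3 = 25.262
  61–69: 0.25 × 50.1 = 12.525
  70+: 0.09 × 72.5 = 6.525
Post-stratified estimate = 67.028 → 67.0%.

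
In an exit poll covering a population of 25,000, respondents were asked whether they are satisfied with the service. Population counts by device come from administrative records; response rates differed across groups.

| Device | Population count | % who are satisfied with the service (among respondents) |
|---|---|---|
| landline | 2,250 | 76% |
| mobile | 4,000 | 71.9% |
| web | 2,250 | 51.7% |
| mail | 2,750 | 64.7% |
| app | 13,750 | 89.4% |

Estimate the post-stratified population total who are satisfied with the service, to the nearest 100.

Each cell contributes its population count × the respondent rate:
  landline: 2,250 × 76% = 1710
  mobile: 4,000 × 71.9% = 2876
  web: 2,250 × 51.7% = 1163.25
  mail: 2,750 × 64.7% = 1779.25
  app: 13,750 × 89.4% = 12292.5
Estimated total = 19,821 → 19,800.

19,800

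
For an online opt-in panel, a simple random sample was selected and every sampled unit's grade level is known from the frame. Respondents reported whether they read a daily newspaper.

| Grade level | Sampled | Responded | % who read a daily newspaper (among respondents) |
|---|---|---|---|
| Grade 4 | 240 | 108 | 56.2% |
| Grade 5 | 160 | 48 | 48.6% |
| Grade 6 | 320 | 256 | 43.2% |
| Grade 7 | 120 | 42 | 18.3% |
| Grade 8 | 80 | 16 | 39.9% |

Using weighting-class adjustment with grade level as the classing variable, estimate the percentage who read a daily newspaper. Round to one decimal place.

Response rates by class: Grade 4 108/240 = 45%, Grade 5 48/160 = 30%, Grade 6 256/320 = 80%, Grade 7 42/120 = 35%, Grade 8 16/80 = 20%.
Weighting each respondent by the inverse class response rate inflates each class back to its sampled size, so the class weight is n_sampled:
  Grade 4: 240 × 56.2 = 13,488
  Grade 5: 160 × 48.6 = 7776
  Grade 6: 320 × 43.2 = 13,824
  Grade 7: 120 × 18.3 = 2196
  Grade 8: 80 × 39.9 = 3192
Adjusted estimate = 40,476 / 920 = 43.9957 → 44.0%.

44.0%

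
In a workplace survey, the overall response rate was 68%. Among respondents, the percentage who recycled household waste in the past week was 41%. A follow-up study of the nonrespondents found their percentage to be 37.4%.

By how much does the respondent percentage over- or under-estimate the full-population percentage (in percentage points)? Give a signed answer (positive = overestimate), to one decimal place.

Nonresponse fraction = 1 − 0.68 = 0.32.
Bias = (nonresponse fraction) × (respondent percentage − nonrespondent percentage)
     = 0.32 × (41 − 37.4) = 0.32 × 3.6 = 1.152.

+1.2 percentage points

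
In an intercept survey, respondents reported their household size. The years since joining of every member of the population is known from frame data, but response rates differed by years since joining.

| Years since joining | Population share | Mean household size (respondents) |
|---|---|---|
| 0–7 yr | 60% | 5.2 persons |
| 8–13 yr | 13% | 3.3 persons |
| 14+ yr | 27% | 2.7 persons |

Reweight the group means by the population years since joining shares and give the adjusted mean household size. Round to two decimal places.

4.28

Reweight to the known years since joining distribution:
  0–7 yr: 0.6 × 5.2 = 3.12
  8–13 yr: 0.13 × 3.3 = 0.429
  14+ yr: 0.27 × 2.7 = 0.729
Post-stratified estimate = 4.278 → 4.28.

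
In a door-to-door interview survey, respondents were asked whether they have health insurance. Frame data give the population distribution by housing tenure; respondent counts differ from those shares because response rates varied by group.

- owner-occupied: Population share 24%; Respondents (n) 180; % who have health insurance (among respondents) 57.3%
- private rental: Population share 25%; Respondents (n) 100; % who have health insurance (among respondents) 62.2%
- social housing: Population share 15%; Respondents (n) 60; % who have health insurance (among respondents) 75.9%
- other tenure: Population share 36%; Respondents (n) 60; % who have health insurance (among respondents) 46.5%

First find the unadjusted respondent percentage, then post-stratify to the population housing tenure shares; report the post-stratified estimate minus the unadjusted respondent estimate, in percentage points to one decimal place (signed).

Unadjusted (pooled respondent) estimate weights by respondent counts:
  (180/400)×57.3 + (100/400)×62.2 + (60/400)×75.9 + (60/400)×46.5 = 59.695%
Post-stratifying to population shares instead:
  0.24×57.3 + 0.25×62.2 + 0.15×75.9 + 0.36×46.5 = 57.427%
Difference = 57.427 − 59.695 = -2.268 pp.

-2.3 percentage points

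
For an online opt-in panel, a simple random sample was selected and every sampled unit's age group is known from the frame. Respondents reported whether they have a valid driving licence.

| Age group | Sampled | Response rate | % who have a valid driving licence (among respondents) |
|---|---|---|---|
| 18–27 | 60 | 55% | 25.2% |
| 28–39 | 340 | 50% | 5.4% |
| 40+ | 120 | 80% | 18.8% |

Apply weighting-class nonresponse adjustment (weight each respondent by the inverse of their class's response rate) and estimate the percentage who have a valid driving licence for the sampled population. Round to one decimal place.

10.8%

Weighting each respondent by the inverse class response rate inflates each class back to its sampled size, so the class weight is n_sampled:
  18–27: 60 × 25.2 = 1512
  28–39: 340 × 5.4 = 1836
  40+: 120 × 18.8 = 2256
Adjusted estimate = 5604 / 520 = 10.7769 → 10.8%.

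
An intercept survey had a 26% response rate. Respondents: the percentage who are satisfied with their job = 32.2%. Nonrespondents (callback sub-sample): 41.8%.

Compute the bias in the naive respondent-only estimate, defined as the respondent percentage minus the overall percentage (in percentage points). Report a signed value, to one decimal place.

-7.1 percentage points

Nonresponse fraction = 1 − 0.26 = 0.74.
Bias = (nonresponse fraction) × (respondent percentage − nonrespondent percentage)
     = 0.74 × (32.2 − 41.8) = 0.74 × -9.6 = -7.104.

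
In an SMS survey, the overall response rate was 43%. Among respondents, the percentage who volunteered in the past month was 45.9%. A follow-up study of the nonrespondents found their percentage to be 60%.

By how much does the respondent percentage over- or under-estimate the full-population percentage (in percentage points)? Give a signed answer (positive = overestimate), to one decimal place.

Nonresponse fraction = 1 − 0.43 = 0.57.
Bias = (nonresponse fraction) × (respondent percentage − nonrespondent percentage)
     = 0.57 × (45.9 − 60) = 0.57 × -14.1 = -8.037.

-8.0 percentage points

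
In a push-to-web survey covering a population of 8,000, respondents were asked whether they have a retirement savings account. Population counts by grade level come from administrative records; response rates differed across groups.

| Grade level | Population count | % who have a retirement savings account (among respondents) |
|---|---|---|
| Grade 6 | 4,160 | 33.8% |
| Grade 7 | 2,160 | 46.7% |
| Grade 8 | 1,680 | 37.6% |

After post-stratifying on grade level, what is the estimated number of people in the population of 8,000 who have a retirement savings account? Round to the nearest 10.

3,050

Estimated count per cell = population count × respondent percentage:
  Grade 6: 4,160 × 33.8% = 1406.08
  Grade 7: 2,160 × 46.7% = 1008.72
  Grade 8: 1,680 × 37.6% = 631.68
Estimated total = 3046.48 → 3,050.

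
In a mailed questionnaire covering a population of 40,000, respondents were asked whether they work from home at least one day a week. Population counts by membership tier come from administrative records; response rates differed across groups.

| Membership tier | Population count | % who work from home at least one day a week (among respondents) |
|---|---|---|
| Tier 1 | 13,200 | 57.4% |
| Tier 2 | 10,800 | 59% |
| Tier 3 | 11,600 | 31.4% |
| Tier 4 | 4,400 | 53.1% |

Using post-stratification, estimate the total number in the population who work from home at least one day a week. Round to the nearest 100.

19,900

Each cell contributes its population count × the respondent rate:
  Tier 1: 13,200 × 57.4% = 7576.8
  Tier 2: 10,800 × 59% = 6372
  Tier 3: 11,600 × 31.4% = 3642.4
  Tier 4: 4,400 × 53.1% = 2336.4
Estimated total = 19927.6 → 19,900.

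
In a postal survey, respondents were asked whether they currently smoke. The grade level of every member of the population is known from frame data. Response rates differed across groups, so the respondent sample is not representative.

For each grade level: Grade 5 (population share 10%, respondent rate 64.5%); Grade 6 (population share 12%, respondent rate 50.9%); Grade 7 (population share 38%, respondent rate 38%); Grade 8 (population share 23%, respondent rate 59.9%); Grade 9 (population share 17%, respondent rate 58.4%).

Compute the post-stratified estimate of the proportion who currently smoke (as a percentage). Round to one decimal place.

50.7%

Reweight to the known grade level distribution:
  Grade 5: 0.1 × 64.5 = 6.45
  Grade 6: 0.12 × 50.9 = 6.108
  Grade 7: 0.38 × 38 = 14.44
  Grade 8: 0.23 × 59.9 = 13.777
  Grade 9: 0.17 × 58.4 = 9.928
Post-stratified estimate = 50.703 → 50.7%.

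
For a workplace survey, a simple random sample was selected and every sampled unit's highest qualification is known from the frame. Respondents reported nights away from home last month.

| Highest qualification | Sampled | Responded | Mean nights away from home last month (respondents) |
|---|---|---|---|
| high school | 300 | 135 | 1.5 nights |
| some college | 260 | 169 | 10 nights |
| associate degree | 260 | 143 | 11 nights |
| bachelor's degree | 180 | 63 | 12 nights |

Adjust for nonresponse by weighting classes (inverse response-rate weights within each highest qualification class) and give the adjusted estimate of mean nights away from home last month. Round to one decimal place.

Response rates by class: high school 135/300 = 45%, some college 169/260 = 65%, associate degree 143/260 = 55%, bachelor's degree 63/180 = 35%.
Weighting each respondent by the inverse class response rate inflates each class back to its sampled size, so the class weight is n_sampled:
  high school: 300 × 1.5 = 450
  some college: 260 × 10 = 2600
  associate degree: 260 × 11 = 2860
  bachelor's degree: 180 × 12 = 2160
Adjusted estimate = 8070 / 1,000 = 8.07 → 8.1.

8.1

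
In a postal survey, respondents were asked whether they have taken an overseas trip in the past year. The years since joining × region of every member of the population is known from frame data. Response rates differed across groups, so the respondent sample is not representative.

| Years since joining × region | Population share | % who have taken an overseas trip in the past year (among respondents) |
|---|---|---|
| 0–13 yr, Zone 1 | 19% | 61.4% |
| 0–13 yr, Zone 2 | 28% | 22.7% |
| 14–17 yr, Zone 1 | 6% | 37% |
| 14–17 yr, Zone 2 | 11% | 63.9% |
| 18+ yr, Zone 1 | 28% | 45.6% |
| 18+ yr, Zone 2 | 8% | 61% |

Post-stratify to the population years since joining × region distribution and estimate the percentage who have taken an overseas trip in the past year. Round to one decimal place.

44.9%

Each cell contributes population-share × respondent value:
  0–13 yr, Zone 1: 0.19 × 61.4 = 11.666
  0–13 yr, Zone 2: 0.28 × 22.7 = 6.356
  14–17 yr, Zone 1: 0.06 × 37 = 2.22
  14–17 yr, Zone 2: 0.11 × 63.9 = 7.029
  18+ yr, Zone 1: 0.28 × 45.6 = 12.768
  18+ yr, Zone 2: 0.08 × 61 = 4.88
Post-stratified estimate = 44.919 → 44.9%.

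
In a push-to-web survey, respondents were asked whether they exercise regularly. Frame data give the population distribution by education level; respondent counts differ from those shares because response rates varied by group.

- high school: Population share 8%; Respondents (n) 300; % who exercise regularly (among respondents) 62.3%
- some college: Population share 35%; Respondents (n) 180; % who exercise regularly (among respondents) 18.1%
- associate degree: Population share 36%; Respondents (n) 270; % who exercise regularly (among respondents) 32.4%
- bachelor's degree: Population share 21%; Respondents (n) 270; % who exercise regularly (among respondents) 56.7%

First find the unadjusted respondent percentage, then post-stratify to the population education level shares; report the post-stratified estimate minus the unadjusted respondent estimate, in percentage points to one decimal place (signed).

Without adjustment, the pooled respondent share is:
  (300/1020)×62.3 + (180/1020)×18.1 + (270/1020)×32.4 + (270/1020)×56.7 = 45.1029%
Reweighting by population education level shares:
  0.08×62.3 + 0.35×18.1 + 0.36×32.4 + 0.21×56.7 = 34.89%
Difference = 34.89 − 45.1029 = -10.2129 pp.

-10.2 percentage points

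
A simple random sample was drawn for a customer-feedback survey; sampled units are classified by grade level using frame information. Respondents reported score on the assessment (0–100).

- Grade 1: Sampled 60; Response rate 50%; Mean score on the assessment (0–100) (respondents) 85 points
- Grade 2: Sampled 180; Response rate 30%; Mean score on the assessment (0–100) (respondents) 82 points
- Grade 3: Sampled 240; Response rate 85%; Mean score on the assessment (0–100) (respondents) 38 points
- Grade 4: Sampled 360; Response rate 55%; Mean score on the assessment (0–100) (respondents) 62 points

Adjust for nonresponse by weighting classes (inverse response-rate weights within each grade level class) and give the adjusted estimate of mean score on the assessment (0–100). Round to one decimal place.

Weighting each respondent by the inverse class response rate inflates each class back to its sampled size, so the class weight is n_sampled:
  Grade 1: 60 × 85 = 5100
  Grade 2: 180 × 82 = 14,760
  Grade 3: 240 × 38 = 9120
  Grade 4: 360 × 62 = 22,320
Adjusted estimate = 51,300 / 840 = 61.0714 → 61.1.

61.1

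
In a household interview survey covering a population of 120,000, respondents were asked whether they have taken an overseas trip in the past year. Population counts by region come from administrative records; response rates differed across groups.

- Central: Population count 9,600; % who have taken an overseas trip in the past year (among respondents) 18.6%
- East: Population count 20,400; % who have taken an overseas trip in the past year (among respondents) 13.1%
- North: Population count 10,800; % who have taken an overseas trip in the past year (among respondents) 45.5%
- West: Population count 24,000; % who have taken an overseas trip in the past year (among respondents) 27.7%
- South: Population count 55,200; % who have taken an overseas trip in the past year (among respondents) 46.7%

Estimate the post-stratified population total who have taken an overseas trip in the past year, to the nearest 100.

Apply each group's respondent rate to its population count:
  Central: 9,600 × 18.6% = 1785.6
  East: 20,400 × 13.1% = 2672.4
  North: 10,800 × 45.5% = 4914
  West: 24,000 × 27.7% = 6648
  South: 55,200 × 46.7% = 25778.4
Estimated total = 41798.4 → 41,800.

41,800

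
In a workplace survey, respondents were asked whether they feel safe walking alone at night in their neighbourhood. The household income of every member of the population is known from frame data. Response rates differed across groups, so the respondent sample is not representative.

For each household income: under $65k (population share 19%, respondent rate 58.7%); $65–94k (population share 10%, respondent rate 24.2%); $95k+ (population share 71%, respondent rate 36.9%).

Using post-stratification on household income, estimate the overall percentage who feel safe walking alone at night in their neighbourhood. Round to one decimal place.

39.8%

Post-stratification weights by population share, not respondent share:
  under $65k: 0.19 × 58.7 = 11.153
  $65–94k: 0.1 × 24.2 = 2.42
  $95k+: 0.71 × 36.9 = 26.199
Post-stratified estimate = 39.772 → 39.8%.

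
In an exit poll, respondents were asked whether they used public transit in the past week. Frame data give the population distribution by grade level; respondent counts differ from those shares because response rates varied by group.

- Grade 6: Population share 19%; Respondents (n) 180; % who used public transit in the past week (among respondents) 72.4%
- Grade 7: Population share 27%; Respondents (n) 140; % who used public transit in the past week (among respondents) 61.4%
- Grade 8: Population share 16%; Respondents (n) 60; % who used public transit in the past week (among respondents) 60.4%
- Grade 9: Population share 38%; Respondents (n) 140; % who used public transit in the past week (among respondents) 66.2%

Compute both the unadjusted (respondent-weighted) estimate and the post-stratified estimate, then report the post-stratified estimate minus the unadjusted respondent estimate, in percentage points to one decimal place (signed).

Naive respondent-only estimate (weights = respondent counts):
  (180/520)×72.4 + (140/520)×61.4 + (60/520)×60.4 + (140/520)×66.2 = 66.3846%
Post-stratified estimate weights by population shares:
  0.19×72.4 + 0.27×61.4 + 0.16×60.4 + 0.38×66.2 = 65.154%
Difference = 65.154 − 66.3846 = -1.2306 pp.

-1.2 percentage points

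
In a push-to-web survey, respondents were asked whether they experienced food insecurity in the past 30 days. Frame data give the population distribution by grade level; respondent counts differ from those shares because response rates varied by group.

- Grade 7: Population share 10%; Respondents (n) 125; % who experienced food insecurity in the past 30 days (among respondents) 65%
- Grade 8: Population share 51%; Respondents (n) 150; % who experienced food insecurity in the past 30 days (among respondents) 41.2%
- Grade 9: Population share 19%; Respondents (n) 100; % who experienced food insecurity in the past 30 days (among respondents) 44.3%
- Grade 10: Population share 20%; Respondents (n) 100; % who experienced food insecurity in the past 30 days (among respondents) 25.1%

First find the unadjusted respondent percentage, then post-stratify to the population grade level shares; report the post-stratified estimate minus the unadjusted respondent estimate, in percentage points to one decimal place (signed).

-3.8 percentage points

Unadjusted (pooled respondent) estimate weights by respondent counts:
  (125/475)×65 + (150/475)×41.2 + (100/475)×44.3 + (100/475)×25.1 = 44.7263%
Post-stratifying to population shares instead:
  0.1×65 + 0.51×41.2 + 0.19×44.3 + 0.2×25.1 = 40.949%
Difference = 40.949 − 44.7263 = -3.7773 pp.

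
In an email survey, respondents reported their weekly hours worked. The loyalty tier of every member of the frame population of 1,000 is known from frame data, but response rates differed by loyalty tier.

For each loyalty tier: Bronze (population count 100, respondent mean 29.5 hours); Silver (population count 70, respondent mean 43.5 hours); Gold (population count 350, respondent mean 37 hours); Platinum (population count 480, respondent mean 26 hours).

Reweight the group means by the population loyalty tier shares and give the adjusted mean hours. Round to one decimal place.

31.4

Reweight to the known loyalty tier distribution:
  Bronze: (100/1,000) × 29.5 = 2.95
  Silver: (70/1,000) × 43.5 = 3.045
  Gold: (350/1,000) × 37 = 12.95
  Platinum: (480/1,000) × 26 = 12.48
Post-stratified estimate = 31.425 → 31.4.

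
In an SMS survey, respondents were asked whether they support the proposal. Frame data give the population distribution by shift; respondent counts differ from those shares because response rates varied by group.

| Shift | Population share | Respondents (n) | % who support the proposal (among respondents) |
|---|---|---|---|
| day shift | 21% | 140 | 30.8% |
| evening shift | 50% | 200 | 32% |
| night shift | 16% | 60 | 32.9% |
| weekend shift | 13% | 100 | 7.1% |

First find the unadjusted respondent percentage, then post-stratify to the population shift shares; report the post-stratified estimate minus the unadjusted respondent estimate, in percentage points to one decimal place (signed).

Naive respondent-only estimate (weights = respondent counts):
  (140/500)×30.8 + (200/500)×32 + (60/500)×32.9 + (100/500)×7.1 = 26.792%
Post-stratified estimate weights by population shares:
  0.21×30.8 + 0.5×32 + 0.16×32.9 + 0.13×7.1 = 28.655%
Difference = 28.655 − 26.792 = 1.863 pp.

+1.9 percentage points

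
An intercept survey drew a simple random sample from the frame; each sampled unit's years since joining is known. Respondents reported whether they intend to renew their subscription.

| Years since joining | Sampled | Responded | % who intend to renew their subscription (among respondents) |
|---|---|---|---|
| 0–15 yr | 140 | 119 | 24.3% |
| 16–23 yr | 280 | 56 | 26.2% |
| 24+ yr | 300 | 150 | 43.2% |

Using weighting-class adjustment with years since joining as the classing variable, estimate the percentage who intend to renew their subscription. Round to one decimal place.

32.9%

Response rates by class: 0–15 yr 119/140 = 85%, 16–23 yr 56/280 = 20%, 24+ yr 150/300 = 50%.
Each respondent's weight = sampled/responded in their class; summing within a class gives n_sampled, so:
  0–15 yr: 140 × 24.3 = 3402
  16–23 yr: 280 × 26.2 = 7336
  24+ yr: 300 × 43.2 = 12,960
Adjusted estimate = 23,698 / 720 = 32.9139 → 32.9%.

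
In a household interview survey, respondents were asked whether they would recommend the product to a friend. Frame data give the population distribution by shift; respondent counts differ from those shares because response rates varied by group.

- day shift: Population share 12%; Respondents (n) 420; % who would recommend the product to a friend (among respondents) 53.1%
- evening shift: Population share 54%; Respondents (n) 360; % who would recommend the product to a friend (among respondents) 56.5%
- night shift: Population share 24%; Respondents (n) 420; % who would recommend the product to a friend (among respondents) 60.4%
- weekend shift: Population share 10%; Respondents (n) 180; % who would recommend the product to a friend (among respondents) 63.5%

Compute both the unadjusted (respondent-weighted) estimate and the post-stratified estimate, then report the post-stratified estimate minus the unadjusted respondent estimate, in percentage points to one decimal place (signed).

Without adjustment, the pooled respondent share is:
  (420/1380)×53.1 + (360/1380)×56.5 + (420/1380)×60.4 + (180/1380)×63.5 = 57.5652%
Post-stratifying to population shares instead:
  0.12×53.1 + 0.54×56.5 + 0.24×60.4 + 0.1×63.5 = 57.728%
Difference = 57.728 − 57.5652 = 0.1628 pp.

+0.2 percentage points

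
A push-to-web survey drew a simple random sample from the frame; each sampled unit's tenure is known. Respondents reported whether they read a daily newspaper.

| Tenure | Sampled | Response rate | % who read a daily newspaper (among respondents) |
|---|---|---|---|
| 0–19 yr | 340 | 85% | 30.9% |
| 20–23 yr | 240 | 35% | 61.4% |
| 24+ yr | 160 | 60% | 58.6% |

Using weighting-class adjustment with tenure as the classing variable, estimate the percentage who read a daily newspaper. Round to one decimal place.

46.8%

With weight = n_sampled/n_responded per class, the weighted class total is n_sampled:
  0–19 yr: 340 × 30.9 = 10,506
  20–23 yr: 240 × 61.4 = 14,736
  24+ yr: 160 × 58.6 = 9376
Adjusted estimate = 34,618 / 740 = 46.7811 → 46.8%.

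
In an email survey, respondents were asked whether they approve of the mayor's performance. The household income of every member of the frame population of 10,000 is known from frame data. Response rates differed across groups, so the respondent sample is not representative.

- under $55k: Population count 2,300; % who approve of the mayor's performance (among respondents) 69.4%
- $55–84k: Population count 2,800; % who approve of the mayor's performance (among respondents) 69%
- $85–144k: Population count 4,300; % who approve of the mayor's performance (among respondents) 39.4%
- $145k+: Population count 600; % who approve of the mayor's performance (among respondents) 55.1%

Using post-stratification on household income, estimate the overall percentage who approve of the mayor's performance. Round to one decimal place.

55.5%

Weight each group's respondent value by its population share:
  under $55k: (2,300/10,000) × 69.4 = 15.962
  $55–84k: (2,800/10,000) × 69 = 19.32
  $85–144k: (4,300/10,000) × 39.4 = 16.942
  $145k+: (600/10,000) × 55.1 = 3.306
Post-stratified estimate = 55.53 → 55.5%.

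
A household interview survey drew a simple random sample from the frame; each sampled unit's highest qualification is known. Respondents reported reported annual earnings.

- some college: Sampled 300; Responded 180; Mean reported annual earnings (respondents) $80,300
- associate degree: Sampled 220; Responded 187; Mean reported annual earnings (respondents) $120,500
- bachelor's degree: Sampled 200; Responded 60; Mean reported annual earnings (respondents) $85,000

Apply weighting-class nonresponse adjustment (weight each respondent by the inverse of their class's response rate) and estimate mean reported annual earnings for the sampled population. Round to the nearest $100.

$93,900

Class response rates: some college 180/300 = 60%, associate degree 187/220 = 85%, bachelor's degree 60/200 = 30%.
With weight = n_sampled/n_responded per class, the weighted class total is n_sampled:
  some college: 300 × 80,300 = 24,090,000
  associate degree: 220 × 120,500 = 26,510,000
  bachelor's degree: 200 × 85,000 = 17,000,000
Adjusted estimate = 67,600,000 / 720 = 93888.9 → $93,900.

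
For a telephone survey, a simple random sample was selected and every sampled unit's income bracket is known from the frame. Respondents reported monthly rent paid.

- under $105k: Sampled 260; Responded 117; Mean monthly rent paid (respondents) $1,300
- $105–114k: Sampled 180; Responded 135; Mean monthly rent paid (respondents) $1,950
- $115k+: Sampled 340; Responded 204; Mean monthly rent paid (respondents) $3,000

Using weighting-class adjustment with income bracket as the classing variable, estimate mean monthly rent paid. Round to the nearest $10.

$2,190

Response rates by class: under $105k 117/260 = 45%, $105–114k 135/180 = 75%, $115k+ 204/340 = 60%.
Weighting each respondent by the inverse class response rate inflates each class back to its sampled size, so the class weight is n_sampled:
  under $105k: 260 × 1300 = 338,000
  $105–114k: 180 × 1950 = 351,000
  $115k+: 340 × 3000 = 1,020,000
Adjusted estimate = 1,709,000 / 780 = 2191.03 → $2,190.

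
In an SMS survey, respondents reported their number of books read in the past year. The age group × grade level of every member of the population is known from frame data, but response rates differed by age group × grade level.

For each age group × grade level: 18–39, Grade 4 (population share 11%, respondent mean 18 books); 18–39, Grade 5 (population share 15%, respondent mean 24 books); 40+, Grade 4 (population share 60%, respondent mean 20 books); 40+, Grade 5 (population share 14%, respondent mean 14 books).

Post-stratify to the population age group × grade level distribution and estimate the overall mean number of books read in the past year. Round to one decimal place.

Post-stratification weights by population share, not respondent share:
  18–39, Grade 4: 0.11 × 18 = 1.98
  18–39, Grade 5: 0.15 × 24 = 3.6
  40+, Grade 4: 0.6 × 20 = 12
  40+, Grade 5: 0.14 × 14 = 1.96
Post-stratified estimate = 19.54 → 19.5.

19.5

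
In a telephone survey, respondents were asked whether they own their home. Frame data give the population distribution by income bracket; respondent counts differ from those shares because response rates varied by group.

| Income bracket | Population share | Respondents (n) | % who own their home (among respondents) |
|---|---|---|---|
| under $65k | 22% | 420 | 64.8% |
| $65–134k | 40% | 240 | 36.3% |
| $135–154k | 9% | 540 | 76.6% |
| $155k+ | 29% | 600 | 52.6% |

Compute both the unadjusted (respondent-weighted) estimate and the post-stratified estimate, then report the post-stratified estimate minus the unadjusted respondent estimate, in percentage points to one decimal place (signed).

Without adjustment, the pooled respondent share is:
  (420/1800)×64.8 + (240/1800)×36.3 + (540/1800)×76.6 + (600/1800)×52.6 = 60.4733%
Post-stratified estimate weights by population shares:
  0.22×64.8 + 0.4×36.3 + 0.09×76.6 + 0.29×52.6 = 50.924%
Difference = 50.924 − 60.4733 = -9.5493 pp.

-9.5 percentage points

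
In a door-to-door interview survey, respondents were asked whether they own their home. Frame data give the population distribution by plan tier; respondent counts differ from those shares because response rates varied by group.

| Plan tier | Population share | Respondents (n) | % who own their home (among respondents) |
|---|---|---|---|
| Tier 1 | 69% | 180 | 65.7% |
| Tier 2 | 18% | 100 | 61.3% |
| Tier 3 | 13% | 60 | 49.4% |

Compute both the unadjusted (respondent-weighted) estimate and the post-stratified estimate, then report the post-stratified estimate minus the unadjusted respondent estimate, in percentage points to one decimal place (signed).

Unadjusted (pooled respondent) estimate weights by respondent counts:
  (180/340)×65.7 + (100/340)×61.3 + (60/340)×49.4 = 61.5294%
Post-stratified estimate weights by population shares:
  0.69×65.7 + 0.18×61.3 + 0.13×49.4 = 62.789%
Difference = 62.789 − 61.5294 = 1.2596 pp.

+1.3 percentage points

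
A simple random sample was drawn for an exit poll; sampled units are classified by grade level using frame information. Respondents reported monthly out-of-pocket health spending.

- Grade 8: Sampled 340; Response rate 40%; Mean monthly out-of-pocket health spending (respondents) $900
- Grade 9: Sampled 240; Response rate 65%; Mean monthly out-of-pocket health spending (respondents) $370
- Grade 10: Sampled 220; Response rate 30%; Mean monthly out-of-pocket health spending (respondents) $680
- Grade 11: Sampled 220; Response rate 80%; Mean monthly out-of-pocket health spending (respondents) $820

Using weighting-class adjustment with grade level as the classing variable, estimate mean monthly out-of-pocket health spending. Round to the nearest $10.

$710

Inverse-response-rate weighting restores each class to its sampled count, so class totals weight by n_sampled:
  Grade 8: 340 × 900 = 306,000
  Grade 9: 240 × 370 = 88,800
  Grade 10: 220 × 680 = 149,600
  Grade 11: 220 × 820 = 180,400
Adjusted estimate = 724,800 / 1,020 = 710.588 → $710.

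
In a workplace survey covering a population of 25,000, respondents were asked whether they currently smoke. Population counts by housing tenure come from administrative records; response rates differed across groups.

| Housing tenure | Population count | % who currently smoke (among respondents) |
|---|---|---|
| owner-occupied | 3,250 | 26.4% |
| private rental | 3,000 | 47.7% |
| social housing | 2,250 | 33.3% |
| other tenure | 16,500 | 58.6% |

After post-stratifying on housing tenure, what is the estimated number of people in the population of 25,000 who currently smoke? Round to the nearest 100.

12,700

Each cell contributes its population count × the respondent rate:
  owner-occupied: 3,250 × 26.4% = 858
  private rental: 3,000 × 47.7% = 1431
  social housing: 2,250 × 33.3% = 749.25
  other tenure: 16,500 × 58.6% = 9669
Estimated total = 12707.2 → 12,700.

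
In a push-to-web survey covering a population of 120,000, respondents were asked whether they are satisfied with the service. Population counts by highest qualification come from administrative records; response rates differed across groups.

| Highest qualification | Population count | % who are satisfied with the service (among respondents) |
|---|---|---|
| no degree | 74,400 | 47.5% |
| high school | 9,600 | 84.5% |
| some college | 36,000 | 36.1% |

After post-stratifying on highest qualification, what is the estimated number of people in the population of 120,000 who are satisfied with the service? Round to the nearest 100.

56,400

Estimated count per cell = population count × respondent percentage:
  no degree: 74,400 × 47.5% = 35,340
  high school: 9,600 × 84.5% = 8112
  some college: 36,000 × 36.1% = 12,996
Estimated total = 56,448 → 56,400.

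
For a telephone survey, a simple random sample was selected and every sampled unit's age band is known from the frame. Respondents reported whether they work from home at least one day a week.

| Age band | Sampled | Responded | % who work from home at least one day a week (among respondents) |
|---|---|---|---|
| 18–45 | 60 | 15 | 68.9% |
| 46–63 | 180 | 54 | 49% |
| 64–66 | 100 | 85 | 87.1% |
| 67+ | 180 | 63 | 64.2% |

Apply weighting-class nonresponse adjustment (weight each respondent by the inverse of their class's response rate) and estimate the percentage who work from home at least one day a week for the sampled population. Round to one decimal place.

63.9%

Response rates by class: 18–45 15/60 = 25%, 46–63 54/180 = 30%, 64–66 85/100 = 85%, 67+ 63/180 = 35%.
With weight = n_sampled/n_responded per class, the weighted class total is n_sampled:
  18–45: 60 × 68.9 = 4134
  46–63: 180 × 49 = 8820
  64–66: 100 × 87.1 = 8710
  67+: 180 × 64.2 = 11,556
Adjusted estimate = 33,220 / 520 = 63.8846 → 63.9%.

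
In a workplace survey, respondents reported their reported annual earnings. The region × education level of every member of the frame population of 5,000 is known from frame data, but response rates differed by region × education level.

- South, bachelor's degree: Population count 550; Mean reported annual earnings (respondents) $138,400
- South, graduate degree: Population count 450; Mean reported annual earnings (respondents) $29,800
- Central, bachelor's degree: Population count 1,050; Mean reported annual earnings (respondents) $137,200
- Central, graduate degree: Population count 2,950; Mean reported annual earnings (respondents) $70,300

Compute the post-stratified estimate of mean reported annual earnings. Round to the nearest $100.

Post-stratification weights by population share, not respondent share:
  South, bachelor's degree: (550/5,000) × 138,400 = 15,224
  South, graduate degree: (450/5,000) × 29,800 = 2682
  Central, bachelor's degree: (1,050/5,000) × 137,200 = 28,812
  Central, graduate degree: (2,950/5,000) × 70,300 = 41,477
Post-stratified estimate = 88,195 → $88,200.

$88,200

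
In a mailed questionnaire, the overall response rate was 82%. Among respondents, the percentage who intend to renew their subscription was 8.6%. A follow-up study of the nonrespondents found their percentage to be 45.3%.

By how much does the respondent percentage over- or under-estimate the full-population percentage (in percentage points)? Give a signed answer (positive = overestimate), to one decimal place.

-6.6 percentage points

Nonresponse fraction = 1 − 0.82 = 0.18.
Bias = (nonresponse fraction) × (respondent percentage − nonrespondent percentage)
     = 0.18 × (8.6 − 45.3) = 0.18 × -36.7 = -6.606.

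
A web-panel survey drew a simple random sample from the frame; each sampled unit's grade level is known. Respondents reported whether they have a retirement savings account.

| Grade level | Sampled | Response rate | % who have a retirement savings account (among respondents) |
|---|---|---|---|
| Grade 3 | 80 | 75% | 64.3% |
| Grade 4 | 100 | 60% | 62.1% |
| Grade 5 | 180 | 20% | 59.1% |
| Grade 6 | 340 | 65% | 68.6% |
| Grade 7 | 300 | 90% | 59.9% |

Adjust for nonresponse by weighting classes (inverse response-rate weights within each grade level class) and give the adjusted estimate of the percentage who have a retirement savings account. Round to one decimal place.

63.3%

Each respondent's weight = sampled/responded in their class; summing within a class gives n_sampled, so:
  Grade 3: 80 × 64.3 = 5144
  Grade 4: 100 × 62.1 = 6210
  Grade 5: 180 × 59.1 = 10,638
  Grade 6: 340 × 68.6 = 23324
  Grade 7: 300 × 59.9 = 17,970
Adjusted estimate = 63,286 / 1,000 = 63.286 → 63.3%.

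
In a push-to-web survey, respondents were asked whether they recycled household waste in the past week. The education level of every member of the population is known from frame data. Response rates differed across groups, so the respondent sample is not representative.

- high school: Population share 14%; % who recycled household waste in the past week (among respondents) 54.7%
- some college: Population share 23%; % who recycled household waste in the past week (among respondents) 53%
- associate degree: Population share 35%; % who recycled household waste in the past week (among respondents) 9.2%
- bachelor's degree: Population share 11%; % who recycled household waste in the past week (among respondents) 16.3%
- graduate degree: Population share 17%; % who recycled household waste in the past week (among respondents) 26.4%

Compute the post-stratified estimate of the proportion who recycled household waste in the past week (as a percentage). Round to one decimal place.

29.3%

Reweight to the known education level distribution:
  high school: 0.14 × 54.7 = 7.658
  some college: 0.23 × 53 = 12.19
  associate degree: 0.35 × 9.2 = 3.22
  bachelor's degree: 0.11 × 16.3 = 1.793
  graduate degree: 0.17 × 26.4 = 4.488
Post-stratified estimate = 29.349 → 29.3%.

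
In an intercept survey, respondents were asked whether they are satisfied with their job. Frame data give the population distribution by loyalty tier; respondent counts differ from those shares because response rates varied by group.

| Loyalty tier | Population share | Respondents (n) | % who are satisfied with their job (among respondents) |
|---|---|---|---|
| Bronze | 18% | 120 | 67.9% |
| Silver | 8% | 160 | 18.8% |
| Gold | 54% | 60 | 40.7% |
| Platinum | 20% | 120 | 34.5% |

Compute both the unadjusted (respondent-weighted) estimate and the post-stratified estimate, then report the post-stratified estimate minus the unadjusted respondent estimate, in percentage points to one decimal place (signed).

Naive respondent-only estimate (weights = respondent counts):
  (120/460)×67.9 + (160/460)×18.8 + (60/460)×40.7 + (120/460)×34.5 = 38.5609%
Post-stratifying to population shares instead:
  0.18×67.9 + 0.08×18.8 + 0.54×40.7 + 0.2×34.5 = 42.604%
Difference = 42.604 − 38.5609 = 4.0431 pp.

+4.0 percentage points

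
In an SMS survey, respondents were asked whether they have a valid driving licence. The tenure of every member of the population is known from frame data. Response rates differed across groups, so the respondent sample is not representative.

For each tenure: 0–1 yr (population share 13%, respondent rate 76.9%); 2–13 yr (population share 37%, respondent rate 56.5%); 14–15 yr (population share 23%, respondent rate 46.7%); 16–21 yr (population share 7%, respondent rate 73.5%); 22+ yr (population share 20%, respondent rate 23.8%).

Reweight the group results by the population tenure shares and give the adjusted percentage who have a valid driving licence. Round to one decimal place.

51.5%

Weight each group's respondent value by its population share:
  0–1 yr: 0.13 × 76.9 = 9.997
  2–13 yr: 0.37 × 56.5 = 20.905
  14–15 yr: 0.23 × 46.7 = 10.741
  16–21 yr: 0.07 × 73.5 = 5.145
  22+ yr: 0.2 × 23.8 = 4.76
Post-stratified estimate = 51.548 → 51.5%.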